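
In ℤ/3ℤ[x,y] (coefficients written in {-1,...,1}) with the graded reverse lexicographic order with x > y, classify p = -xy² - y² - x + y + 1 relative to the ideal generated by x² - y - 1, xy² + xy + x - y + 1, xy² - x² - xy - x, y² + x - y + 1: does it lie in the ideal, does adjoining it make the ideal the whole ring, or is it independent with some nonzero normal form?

Adjoining -xy² - y² - x + y + 1 makes the ideal the whole ring: the system is inconsistent.

First compute the reduced Gröbner basis of I by Buchberger's algorithm.
f_1 = x² - y - 1, LT = x².
f_2 = xy² + xy + x - y + 1, LT = xy².
f_3 = xy² - x² - xy - x, LT = xy².
f_4 = y² + x - y + 1, LT = y².

S(f_1,f_2): lcm = x²y². S = -x²y - y³ - x² + xy - y² - x.
  reduce S modulo (f_1, f_2, f_3, f_4):
  remainder -xy - x - y - 1 ≠ 0; add h_5 = -xy - x - y - 1 to the basis.

S(f_2,f_3): lcm = xy². S = x² - xy - x - y + 1.
  reduce S modulo (f_1, f_2, f_3, f_4, h_5):
  remainder y ≠ 0; add h_6 = y to the basis.

S(f_2,f_4): lcm = xy². S = -x² - xy - y + 1.
  reduce S modulo (f_1, f_2, f_3, f_4, h_5, h_6):
  remainder x + 1 ≠ 0; add h_7 = x + 1 to the basis.

The other S-polynomials (S(f_1,f_3), S(f_1,f_4), S(f_3,f_4), S(f_1,h_5), S(f_2,h_5), S(f_3,h_5), S(f_4,h_5), S(f_1,h_6), S(f_2,h_6), S(f_3,h_6), S(f_4,h_6), S(h_5,h_6), S(f_1,h_7), S(f_2,h_7), S(f_3,h_7), S(f_4,h_7), S(h_5,h_7), S(h_6,h_7)) all reduce to 0 modulo the current basis, so we have a Gröbner basis.
Inter-reduce: drop elements whose leading term is divisible by another's, tail-reduce, and make monic.
Reduced Gröbner basis: {x + 1, y}.
Label its elements g_1 = x + 1, g_2 = y.

Reduce p = -xy² - y² - x + y + 1 modulo G:
  leading term xy²: subtract (-y²)·g_1 from -xy² - y² - x + y + 1 → -x + y + 1
  leading term x: subtract (-1)·g_1 from -x + y + 1 → y - 1
  leading term y: subtract (1)·g_2 from y - 1 → -1
  leading term 1: no divisor's leading term divides it; move -1 to the remainder.
  normal form = -1.
The normal form is nonzero, so p ∉ I. Since p minus its normal form lies in I, I + (p) = I + (r) where r = -1; decide whether this ideal is the whole ring.
Here r = -1 is a nonzero constant, hence a unit: 1 ∈ I + (p), the Gröbner basis of I + (p) is {1}, and the enlarged system has no common solution — adjoining p is inconsistent.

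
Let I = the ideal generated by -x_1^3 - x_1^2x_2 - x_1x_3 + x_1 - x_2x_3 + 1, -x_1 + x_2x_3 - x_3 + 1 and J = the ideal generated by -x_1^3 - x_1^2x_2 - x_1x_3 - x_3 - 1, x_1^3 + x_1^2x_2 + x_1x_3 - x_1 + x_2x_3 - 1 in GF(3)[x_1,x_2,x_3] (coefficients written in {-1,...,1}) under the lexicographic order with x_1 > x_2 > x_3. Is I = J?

For a fixed monomial order, each ideal has a unique reduced Gröbner basis; comparing bases decides equality.
Buchberger on the first generating set:
f_1 = -x_1^3 - x_1^2x_2 - x_1x_3 + x_1 - x_2x_3 + 1, LT = x_1^3.
f_2 = -x_1 + x_2x_3 - x_3 + 1, LT = x_1.

S(f_1,f_2): lcm = x_1^3. S = x_1^2x_2x_3 + x_1^2x_2 - x_1^2x_3 + x_1^2 + x_1x_3 - x_1 + x_2x_3 - 1.
  reduce S modulo (f_1, f_2):
  remainder x_2^3x_3^3 + x_2^3x_3^2 + x_2^2x_3^2 - x_2^2x_3 - x_2x_3^2 + x_2x_3 + x_2 - x_3^3 - x_3^2 - x_3 - 1 ≠ 0; add g_3 = x_2^3x_3^3 + x_2^3x_3^2 + x_2^2x_3^2 - x_2^2x_3 - x_2x_3^2 + x_2x_3 + x_2 - x_3^3 - x_3^2 - x_3 - 1 to the basis.

The other S-polynomials (S(f_1,g_3), S(f_2,g_3)) all reduce to 0 modulo the current basis, so we have a Gröbner basis.
Inter-reduce: drop elements whose leading term is divisible by another's, tail-reduce, and make monic.
Reduced Gröbner basis: {x_1 - x_2x_3 + x_3 - 1, x_2^3x_3^3 + x_2^3x_3^2 + x_2^2x_3^2 - x_2^2x_3 - x_2x_3^2 + x_2x_3 + x_2 - x_3^3 - x_3^2 - x_3 - 1}.

Buchberger on the second generating set:
h_1 = -x_1^3 - x_1^2x_2 - x_1x_3 - x_3 - 1, LT = x_1^3.
h_2 = x_1^3 + x_1^2x_2 + x_1x_3 - x_1 + x_2x_3 - 1, LT = x_1^3.

S(h_1,h_2): lcm = x_1^3. S = x_1 - x_2x_3 + x_3 - 1.
  reduce S modulo (h_1, h_2):
  remainder x_1 - x_2x_3 + x_3 - 1 ≠ 0; add k_3 = x_1 - x_2x_3 + x_3 - 1 to the basis.

S(h_1,k_3): lcm = x_1^3. S = x_1^2x_2x_3 + x_1^2x_2 - x_1^2x_3 + x_1^2 + x_1x_3 + x_3 + 1.
  reduce S modulo (h_1, h_2, k_3):
  remainder x_2^3x_3^3 + x_2^3x_3^2 + x_2^2x_3^2 - x_2^2x_3 - x_2x_3^2 + x_2x_3 + x_2 - x_3^3 - x_3^2 - x_3 - 1 ≠ 0; add k_4 = x_2^3x_3^3 + x_2^3x_3^2 + x_2^2x_3^2 - x_2^2x_3 - x_2x_3^2 + x_2x_3 + x_2 - x_3^3 - x_3^2 - x_3 - 1 to the basis.

The other S-polynomials (S(h_2,k_3), S(h_1,k_4), S(h_2,k_4), S(k_3,k_4)) all reduce to 0 modulo the current basis, so we have a Gröbner basis.
Inter-reduce: drop elements whose leading term is divisible by another's, tail-reduce, and make monic.
Reduced Gröbner basis: {x_1 - x_2x_3 + x_3 - 1, x_2^3x_3^3 + x_2^3x_3^2 + x_2^2x_3^2 - x_2^2x_3 - x_2x_3^2 + x_2x_3 + x_2 - x_3^3 - x_3^2 - x_3 - 1}.

The two bases agree; hence the ideals are identical.

Yes, the ideals are equal.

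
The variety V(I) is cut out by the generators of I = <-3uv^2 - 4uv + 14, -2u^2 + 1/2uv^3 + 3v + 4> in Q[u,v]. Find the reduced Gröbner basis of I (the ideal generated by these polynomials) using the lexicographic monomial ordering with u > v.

G = {u - 4/7v^3 - 6/7v^2 - 4/7v, v^5 + 17/6v^4 + 3v^3 + 4/3v^2 - 49/6}

Buchberger's algorithm terminates because the ascending chain of leading-term ideals stabilizes.

f_1 = -3uv^2 - 4uv + 14, LT = uv^2.
f_2 = -2u^2 + 1/2uv^3 + 3v + 4, LT = u^2.

S(f_1,f_2): lcm = u^2v^2. S = 4/3u^2v + 1/4uv^5 - 14/3u + 3/2v^3 + 2v^2.
  reduce S modulo (f_1, f_2):
  remainder -14/3u + 8/3v^3 + 4v^2 + 8/3v ≠ 0; add g_3 = -14/3u + 8/3v^3 + 4v^2 + 8/3v to the basis.

S(f_1,g_3): lcm = uv^2. S = 4/3uv + 4/7v^5 + 6/7v^4 + 4/7v^3 - 14/3.
  reduce S modulo (f_1, f_2, g_3):
  remainder 4/7v^5 + 34/21v^4 + 12/7v^3 + 16/21v^2 - 14/3 ≠ 0; add g_4 = 4/7v^5 + 34/21v^4 + 12/7v^3 + 16/21v^2 - 14/3 to the basis.

The other S-polynomials (S(f_2,g_3), S(f_1,g_4), S(f_2,g_4), S(g_3,g_4)) all reduce to 0 modulo the current basis, so we have a Gröbner basis.
Inter-reduce: drop elements whose leading term is divisible by another's, tail-reduce, and make monic.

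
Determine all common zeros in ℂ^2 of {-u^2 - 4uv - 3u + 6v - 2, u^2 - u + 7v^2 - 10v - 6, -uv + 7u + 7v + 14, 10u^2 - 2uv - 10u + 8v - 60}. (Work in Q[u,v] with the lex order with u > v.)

Compute a lex Gröbner basis by Buchberger's algorithm.
f_1 = -u^2 - 4uv - 3u + 6v - 2, LT = u^2.
f_2 = u^2 - u + 7v^2 - 10v - 6, LT = u^2.
f_3 = -uv + 7u + 7v + 14, LT = uv.
f_4 = 10u^2 - 2uv - 10u + 8v - 60, LT = u^2.

S(f_1,f_2): lcm = u^2. S = 4uv + 4u - 7v^2 + 4v + 8.
  leading term uv: subtract (-4)·f_3 from 4uv + 4u - 7v^2 + 4v + 8 → 32u - 7v^2 + 32v + 64
  leading term u: no divisor's leading term divides it; move 32u to the remainder.
  leading term v^2: no divisor's leading term divides it; move -7v^2 to the remainder.
  leading term v: no divisor's leading term divides it; move 32v to the remainder.
  leading term 1: no divisor's leading term divides it; move 64 to the remainder.
  remainder 32u - 7v^2 + 32v + 64 ≠ 0; add h_5 = 32u - 7v^2 + 32v + 64 to the basis.

S(f_1,f_3): lcm = u^2v. S = 7u^2 + 4uv^2 + 10uv + 14u - 6v^2 + 2v.
  leading term u^2: subtract (-7)·f_1 from 7u^2 + 4uv^2 + 10uv + 14u - 6v^2 + 2v → 4uv^2 - 18uv - 7u - 6v^2 + 44v - 14
  leading term uv^2: subtract (-4v)·f_3 from 4uv^2 - 18uv - 7u - 6v^2 + 44v - 14 → 10uv - 7u + 22v^2 + 100v - 14
  leading term uv: subtract (-10)·f_3 from 10uv - 7u + 22v^2 + 100v - 14 → 63u + 22v^2 + 170v + 126
  leading term u: subtract (63/32)·h_5 from 63u + 22v^2 + 170v + 126 → 1145/32v^2 + 107v
  leading term v^2: no divisor's leading term divides it; move 1145/32v^2 to the remainder.
  leading term v: no divisor's leading term divides it; move 107v to the remainder.
  remainder 1145/32v^2 + 107v ≠ 0; add h_6 = 1145/32v^2 + 107v to the basis.

S(f_1,f_4): lcm = u^2. S = 21/5uv + 4u - 34/5v + 8.
  leading term uv: subtract (-21/5)·f_3 from 21/5uv + 4u - 34/5v + 8 → 167/5u + 113/5v + 334/5
  leading term u: subtract (167/160)·h_5 from 167/5u + 113/5v + 334/5 → 1169/160v^2 - 54/5v
  leading term v^2: subtract (1169/5725)·h_6 from 1169/160v^2 - 54/5v → -186913/5725v
  leading term v: no divisor's leading term divides it; move -186913/5725v to the remainder.
  remainder -186913/5725v ≠ 0; add h_7 = -186913/5725v to the basis.

The other S-polynomials (S(f_2,f_3), S(f_2,f_4), S(f_3,f_4), S(f_1,h_5), S(f_2,h_5), S(f_3,h_5), S(f_4,h_5), S(f_1,h_6), S(f_2,h_6), S(f_3,h_6), S(f_4,h_6), S(h_5,h_6), S(f_1,h_7), S(f_2,h_7), S(f_3,h_7), S(f_4,h_7), S(h_5,h_7), S(h_6,h_7)) all reduce to 0 modulo the current basis, so we have a Gröbner basis.
Inter-reduce: drop elements whose leading term is divisible by another's, tail-reduce, and make monic.
Reduced Gröbner basis: {u + 2, v}.

The lex basis is triangular: the last element involves only v. Solving v = 0 gives v ∈ {0}; substituting each value into the earlier elements determines the remaining variables.
  v = 0: the earlier basis element becomes u + 2 = 0, giving u = -2 — point (-2, 0).
Substituting each solution back into the original system confirms all equations vanish.
A lex Gröbner basis triangularizes the system, enabling back-substitution.

{(-2, 0)}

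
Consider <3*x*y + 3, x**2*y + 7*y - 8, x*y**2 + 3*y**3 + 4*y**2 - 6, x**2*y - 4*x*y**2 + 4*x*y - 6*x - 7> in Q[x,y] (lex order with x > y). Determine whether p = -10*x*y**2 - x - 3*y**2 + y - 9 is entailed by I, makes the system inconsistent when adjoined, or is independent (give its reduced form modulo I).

-10*x*y**2 - x - 3*y**2 + y - 9 lies in I (it reduces to 0).

First compute the reduced Gröbner basis of I by Buchberger's algorithm.
f_1 = 3*x*y + 3, LT = x*y.
f_2 = x**2*y + 7*y - 8, LT = x**2*y.
f_3 = x*y**2 + 3*y**3 + 4*y**2 - 6, LT = x*y**2.
f_4 = x**2*y - 4*x*y**2 + 4*x*y - 6*x - 7, LT = x**2*y.

S(f_1,f_2): lcm = x**2*y. S = x - 7*y + 8.
  leading term x: no divisor's leading term divides it; move x to the remainder.
  leading term y: no divisor's leading term divides it; move -7*y to the remainder.
  leading term 1: no divisor's leading term divides it; move 8 to the remainder.
  remainder x - 7*y + 8 ≠ 0; add h_5 = x - 7*y + 8 to the basis.

S(f_1,f_3): lcm = x*y**2. S = -3*y**3 - 4*y**2 + y + 6.
  leading term y**3: no divisor's leading term divides it; move -3*y**3 to the remainder.
  leading term y**2: no divisor's leading term divides it; move -4*y**2 to the remainder.
  leading term y: no divisor's leading term divides it; move y to the remainder.
  leading term 1: no divisor's leading term divides it; move 6 to the remainder.
  remainder -3*y**3 - 4*y**2 + y + 6 ≠ 0; add h_6 = -3*y**3 - 4*y**2 + y + 6 to the basis.

S(f_1,f_4): lcm = x**2*y. S = 4*x*y**2 - 4*x*y + 7*x + 7.
  leading term x*y**2: subtract (4/3*y)·f_1 from 4*x*y**2 - 4*x*y + 7*x + 7 → -4*x*y + 7*x - 4*y + 7
  leading term x*y: subtract (-4/3)·f_1 from -4*x*y + 7*x - 4*y + 7 → 7*x - 4*y + 11
  leading term x: subtract (7)·h_5 from 7*x - 4*y + 11 → 45*y - 45
  leading term y: no divisor's leading term divides it; move 45*y to the remainder.
  leading term 1: no divisor's leading term divides it; move -45 to the remainder.
  remainder 45*y - 45 ≠ 0; add h_7 = 45*y - 45 to the basis.

The other S-polynomials (S(f_2,f_3), S(f_2,f_4), S(f_3,f_4), S(f_1,h_5), S(f_2,h_5), S(f_3,h_5), S(f_4,h_5), S(f_1,h_6), S(f_2,h_6), S(f_3,h_6), S(f_4,h_6), S(h_5,h_6), S(f_1,h_7), S(f_2,h_7), S(f_3,h_7), S(f_4,h_7), S(h_5,h_7), S(h_6,h_7)) all reduce to 0 modulo the current basis, so we have a Gröbner basis.
Inter-reduce: drop elements whose leading term is divisible by another's, tail-reduce, and make monic.
Reduced Gröbner basis: {x + 1, y - 1}.
Label its elements g_1 = x + 1, g_2 = y - 1.

Reduce p = -10*x*y**2 - x - 3*y**2 + y - 9 modulo G:
  leading term x*y**2: subtract (-10*y**2)·g_1 from -10*x*y**2 - x - 3*y**2 + y - 9 → -x + 7*y**2 + y - 9
  leading term x: subtract (-1)·g_1 from -x + 7*y**2 + y - 9 → 7*y**2 + y - 8
  leading term y**2: subtract (7*y)·g_2 from 7*y**2 + y - 8 → 8*y - 8
  leading term y: subtract (8)·g_2 from 8*y - 8 → 0
  normal form = 0.
Since the normal form is 0, p ∈ I.

The remainder on division by a Gröbner basis is unique — it is the normal form.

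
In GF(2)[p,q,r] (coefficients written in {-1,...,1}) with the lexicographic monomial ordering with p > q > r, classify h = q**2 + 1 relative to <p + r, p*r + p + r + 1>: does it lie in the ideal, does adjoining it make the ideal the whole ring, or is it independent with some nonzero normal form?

q**2 + 1 is independent of I; its normal form modulo I is q**2 + 1.

First compute the reduced Gröbner basis of I by Buchberger's algorithm.
f_1 = p + r, LT = p.
f_2 = p*r + p + r + 1, LT = p*r.

S(f_1,f_2): lcm = p*r. S = p + r**2 + r + 1.
  leading term p: subtract (1)·f_1 from p + r**2 + r + 1 → r**2 + 1
  leading term r**2: no divisor's leading term divides it; move r**2 to the remainder.
  leading term 1: no divisor's leading term divides it; move 1 to the remainder.
  remainder r**2 + 1 ≠ 0; add k_3 = r**2 + 1 to the basis.

The other S-polynomials (S(f_1,k_3), S(f_2,k_3)) all reduce to 0 modulo the current basis, so we have a Gröbner basis.
Inter-reduce: drop elements whose leading term is divisible by another's, tail-reduce, and make monic.
Reduced Gröbner basis: {p + r, r**2 + 1}.
Label its elements g_1 = p + r, g_2 = r**2 + 1.

Reduce h = q**2 + 1 modulo G:
  leading term q**2: no divisor's leading term divides it; move q**2 to the remainder.
  leading term 1: no divisor's leading term divides it; move 1 to the remainder.
  normal form = q**2 + 1.
The normal form is nonzero, so h ∉ I. Since h minus its normal form lies in I, I + (h) = I + (n) where n = q**2 + 1; decide whether this ideal is the whole ring.
Run Buchberger on G together with n (pairs among the g_i already reduce to 0 since G is a Gröbner basis):
g_1 = p + r, LT = p.
g_2 = r**2 + 1, LT = r**2.
n = q**2 + 1, LT = q**2.

The S-polynomials (S(g_1,g_2), S(g_1,n), S(g_2,n)) all reduce to 0 modulo the current basis, so we have a Gröbner basis.
Inter-reduce: drop elements whose leading term is divisible by another's, tail-reduce, and make monic.
Reduced Gröbner basis: {p + r, q**2 + 1, r**2 + 1}.
The reduced Gröbner basis of I + (h) is {p + r, q**2 + 1, r**2 + 1} ≠ {1}, a proper ideal, so the enlarged system stays consistent: h is independent of I, with normal form q**2 + 1.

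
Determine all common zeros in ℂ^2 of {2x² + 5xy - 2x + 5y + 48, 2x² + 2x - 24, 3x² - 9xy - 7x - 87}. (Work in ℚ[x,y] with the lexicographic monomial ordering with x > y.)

{(3, -3)}

Compute a lex Gröbner basis by Buchberger's algorithm.
f_1 = 2x² + 5xy - 2x + 5y + 48, LT = x².
f_2 = 2x² + 2x - 24, LT = x².
f_3 = 3x² - 9xy - 7x - 87, LT = x².

S(f_1,f_2): lcm = x². S = 5/2xy - 2x + 5/2y + 36.
  leading term xy: no divisor's leading term divides it; move 5/2xy to the remainder.
  leading term x: no divisor's leading term divides it; move -2x to the remainder.
  leading term y: no divisor's leading term divides it; move 5/2y to the remainder.
  leading term 1: no divisor's leading term divides it; move 36 to the remainder.
  remainder 5/2xy - 2x + 5/2y + 36 ≠ 0; add h_4 = 5/2xy - 2x + 5/2y + 36 to the basis.

S(f_1,f_3): lcm = x². S = 11/2xy + 4/3x + 5/2y + 53.
  leading term xy: subtract (11/5)·h_4 from 11/2xy + 4/3x + 5/2y + 53 → 86/15x - 3y - 131/5
  leading term x: no divisor's leading term divides it; move 86/15x to the remainder.
  leading term y: no divisor's leading term divides it; move -3y to the remainder.
  leading term 1: no divisor's leading term divides it; move -131/5 to the remainder.
  remainder 86/15x - 3y - 131/5 ≠ 0; add h_5 = 86/15x - 3y - 131/5 to the basis.

S(f_2,f_3): lcm = x². S = 3xy + 10/3x + 17.
  leading term xy: subtract (6/5)·h_4 from 3xy + 10/3x + 17 → 86/15x - 3y - 131/5
  leading term x: subtract (1)·h_5 from 86/15x - 3y - 131/5 → 0
  remainder 0.

S(f_1,h_4): lcm = x²y. S = ⅘x² + 5/2xy² - 2xy - 72/5x + 5/2y² + 24y.
  leading term x²: subtract (⅖)·f_1 from ⅘x² + 5/2xy² - 2xy - 72/5x + 5/2y² + 24y → 5/2xy² - 4xy - 68/5x + 5/2y² + 22y - 96/5
  leading term xy²: subtract (y)·h_4 from 5/2xy² - 4xy - 68/5x + 5/2y² + 22y - 96/5 → -2xy - 68/5x - 14y - 96/5
  leading term xy: subtract (-⅘)·h_4 from -2xy - 68/5x - 14y - 96/5 → -76/5x - 12y + 48/5
  leading term x: subtract (-114/43)·h_5 from -76/5x - 12y + 48/5 → -858/43y - 2574/43
  leading term y: no divisor's leading term divides it; move -858/43y to the remainder.
  leading term 1: no divisor's leading term divides it; move -2574/43 to the remainder.
  remainder -858/43y - 2574/43 ≠ 0; add h_6 = -858/43y - 2574/43 to the basis.

S(f_2,h_4): lcm = x²y. S = ⅘x² - 72/5x - 12y.
  leading term x²: subtract (⅖)·f_1 from ⅘x² - 72/5x - 12y → -2xy - 68/5x - 14y - 96/5
  leading term xy: subtract (-⅘)·h_4 from -2xy - 68/5x - 14y - 96/5 → -76/5x - 12y + 48/5
  leading term x: subtract (-114/43)·h_5 from -76/5x - 12y + 48/5 → -858/43y - 2574/43
  leading term y: subtract (1)·h_6 from -858/43y - 2574/43 → 0
  remainder 0.

S(f_3,h_4): lcm = x²y. S = ⅘x² - 3xy² - 10/3xy - 72/5x - 29y.
  leading term x²: subtract (⅖)·f_1 from ⅘x² - 3xy² - 10/3xy - 72/5x - 29y → -3xy² - 16/3xy - 68/5x - 31y - 96/5
  leading term xy²: subtract (-6/5y)·h_4 from -3xy² - 16/3xy - 68/5x - 31y - 96/5 → -116/15xy - 68/5x + 3y² + 61/5y - 96/5
  leading term xy: subtract (-232/75)·h_4 from -116/15xy - 68/5x + 3y² + 61/5y - 96/5 → -1484/75x + 3y² + 299/15y + 2304/25
  leading term x: subtract (-742/215)·h_5 from -1484/75x + 3y² + 299/15y + 2304/25 → 3y² + 6179/645y + 374/215
  leading term y²: subtract (-43/286y)·h_6 from 3y² + 6179/645y + 374/215 → 374/645y + 374/215
  leading term y: subtract (-17/585)·h_6 from 374/645y + 374/215 → 0
  remainder 0.

S(f_1,h_5): lcm = x². S = 130/43xy + 307/86x + 5/2y + 24.
  leading term xy: subtract (52/43)·h_4 from 130/43xy + 307/86x + 5/2y + 24 → 515/86x - 45/86y - 840/43
  leading term x: subtract (7725/7396)·h_5 from 515/86x - 45/86y - 840/43 → 19305/7396y + 57915/7396
  leading term y: subtract (-45/344)·h_6 from 19305/7396y + 57915/7396 → 0
  remainder 0.

S(f_2,h_5): lcm = x². S = 45/86xy + 479/86x - 12.
  leading term xy: subtract (9/43)·h_4 from 45/86xy + 479/86x - 12 → 515/86x - 45/86y - 840/43
  leading term x: subtract (7725/7396)·h_5 from 515/86x - 45/86y - 840/43 → 19305/7396y + 57915/7396
  leading term y: subtract (-45/344)·h_6 from 19305/7396y + 57915/7396 → 0
  remainder 0.

S(f_3,h_5): lcm = x². S = -213/86xy + 577/258x - 29.
  leading term xy: subtract (-213/215)·h_4 from -213/86xy + 577/258x - 29 → 329/1290x + 213/86y + 1433/215
  leading term x: subtract (329/7396)·h_5 from 329/1290x + 213/86y + 1433/215 → 19305/7396y + 57915/7396
  leading term y: subtract (-45/344)·h_6 from 19305/7396y + 57915/7396 → 0
  remainder 0.

S(h_4,h_5): lcm = xy. S = -⅘x + 45/86y² + 479/86y + 72/5.
  leading term x: subtract (-6/43)·h_5 from -⅘x + 45/86y² + 479/86y + 72/5 → 45/86y² + 443/86y + 462/43
  leading term y²: subtract (-15/572y)·h_6 from 45/86y² + 443/86y + 462/43 → 154/43y + 462/43
  leading term y: subtract (-7/39)·h_6 from 154/43y + 462/43 → 0
  remainder 0.

S(f_1,h_6): leading monomials are coprime, so the S-polynomial reduces to 0 (Buchberger's first criterion).
S(f_2,h_6): leading monomials are coprime, so the S-polynomial reduces to 0 (Buchberger's first criterion).
S(f_3,h_6): leading monomials are coprime, so the S-polynomial reduces to 0 (Buchberger's first criterion).
S(h_4,h_6): lcm = xy. S = -19/5x + y + 72/5.
  leading term x: subtract (-57/86)·h_5 from -19/5x + y + 72/5 → -85/86y - 255/86
  leading term y: subtract (85/1716)·h_6 from -85/86y - 255/86 → 0
  remainder 0.

S(h_5,h_6): leading monomials are coprime, so the S-polynomial reduces to 0 (Buchberger's first criterion).
Every S-polynomial of the final basis reduces to 0, so we have a Gröbner basis.
Inter-reduce: drop elements whose leading term is divisible by another's, tail-reduce, and make monic.
Reduced Gröbner basis: {x - 3, y + 3}.

From the last basis element, y + 3 = 0, so y takes values in {-3}. Each choice, substituted upward through the basis, yields the corresponding point(s) of the solution set.
  y = -3: the earlier basis element becomes x - 3 = 0, giving x = 3 — point (3, -3).
Check: every point annihilates each of the original generators.
Zero-dimensionality of the ideal guarantees finitely many solutions over ℂ.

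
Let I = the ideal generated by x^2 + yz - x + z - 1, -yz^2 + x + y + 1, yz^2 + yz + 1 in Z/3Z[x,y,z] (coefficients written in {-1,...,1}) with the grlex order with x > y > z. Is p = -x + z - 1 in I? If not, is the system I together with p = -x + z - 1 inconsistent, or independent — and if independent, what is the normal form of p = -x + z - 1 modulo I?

Adjoining -x + z - 1 makes the ideal the whole ring: the system is inconsistent.

First compute the reduced Gröbner basis of I by Buchberger's algorithm.
f_1 = x^2 + yz - x + z - 1, LT = x^2.
f_2 = -yz^2 + x + y + 1, LT = yz^2.
f_3 = yz^2 + yz + 1, LT = yz^2.

S(f_2,f_3): lcm = yz^2. S = -yz - x - y + 1.
  leading term yz: no divisor's leading term divides it; move -yz to the remainder.
  leading term x: no divisor's leading term divides it; move -x to the remainder.
  leading term y: no divisor's leading term divides it; move -y to the remainder.
  leading term 1: no divisor's leading term divides it; move 1 to the remainder.
  remainder -yz - x - y + 1 ≠ 0; add h_4 = -yz - x - y + 1 to the basis.

S(f_2,h_4): lcm = yz^2. S = -xz - yz - x - y + z - 1.
  leading term xz: no divisor's leading term divides it; move -xz to the remainder.
  leading term yz: subtract (1)·h_4 from -yz - x - y + z - 1 → z + 1
  leading term z: no divisor's leading term divides it; move z to the remainder.
  leading term 1: no divisor's leading term divides it; move 1 to the remainder.
  remainder -xz + z + 1 ≠ 0; add h_5 = -xz + z + 1 to the basis.

S(f_1,h_5): lcm = x^2z. S = yz^2 + z^2 + x - z.
  leading term yz^2: subtract (-1)·f_2 from yz^2 + z^2 + x - z → z^2 - x + y - z + 1
  leading term z^2: no divisor's leading term divides it; move z^2 to the remainder.
  leading term x: no divisor's leading term divides it; move -x to the remainder.
  leading term y: no divisor's leading term divides it; move y to the remainder.
  leading term z: no divisor's leading term divides it; move -z to the remainder.
  leading term 1: no divisor's leading term divides it; move 1 to the remainder.
  remainder z^2 - x + y - z + 1 ≠ 0; add h_6 = z^2 - x + y - z + 1 to the basis.

S(f_2,h_5): lcm = xyz^2. S = yz^2 - x^2 - xy + yz - x.
  leading term yz^2: subtract (-1)·f_2 from yz^2 - x^2 - xy + yz - x → -x^2 - xy + yz + y + 1
  leading term x^2: subtract (-1)·f_1 from -x^2 - xy + yz + y + 1 → -xy - yz - x + y + z
  leading term xy: no divisor's leading term divides it; move -xy to the remainder.
  leading term yz: subtract (1)·h_4 from -yz - x + y + z → -y + z - 1
  leading term y: no divisor's leading term divides it; move -y to the remainder.
  leading term z: no divisor's leading term divides it; move z to the remainder.
  leading term 1: no divisor's leading term divides it; move -1 to the remainder.
  remainder -xy - y + z - 1 ≠ 0; add h_7 = -xy - y + z - 1 to the basis.

S(f_2,h_6): lcm = yz^2. S = xy - y^2 + yz - x + y - 1.
  leading term xy: subtract (-1)·h_7 from xy - y^2 + yz - x + y - 1 → -y^2 + yz - x + z + 1
  leading term y^2: no divisor's leading term divides it; move -y^2 to the remainder.
  leading term yz: subtract (-1)·h_4 from yz - x + z + 1 → x - y + z - 1
  leading term x: no divisor's leading term divides it; move x to the remainder.
  leading term y: no divisor's leading term divides it; move -y to the remainder.
  leading term z: no divisor's leading term divides it; move z to the remainder.
  leading term 1: no divisor's leading term divides it; move -1 to the remainder.
  remainder -y^2 + x - y + z - 1 ≠ 0; add h_8 = -y^2 + x - y + z - 1 to the basis.

The other S-polynomials (S(f_1,f_2), S(f_1,f_3), S(f_1,h_4), S(f_3,h_4), S(f_3,h_5), S(h_4,h_5), S(f_1,h_6), S(f_3,h_6), S(h_4,h_6), S(h_5,h_6), S(f_1,h_7), S(f_2,h_7), S(f_3,h_7), S(h_4,h_7), S(h_5,h_7), S(h_6,h_7), S(f_1,h_8), S(f_2,h_8), S(f_3,h_8), S(h_4,h_8), S(h_5,h_8), S(h_6,h_8), S(h_7,h_8)) all reduce to 0 modulo the current basis, so we have a Gröbner basis.
Inter-reduce: drop elements whose leading term is divisible by another's, tail-reduce, and make monic.
Reduced Gröbner basis: {x^2 + x - y + z, xy + y - z + 1, xz - z - 1, y^2 - x + y - z + 1, yz + x + y - 1, z^2 - x + y - z + 1}.
Label its elements g_1 = x^2 + x - y + z, g_2 = xy + y - z + 1, g_3 = xz - z - 1, g_4 = y^2 - x + y - z + 1, g_5 = yz + x + y - 1, g_6 = z^2 - x + y - z + 1.

Reduce p = -x + z - 1 modulo G:
  leading term x: no divisor's leading term divides it; move -x to the remainder.
  leading term z: no divisor's leading term divides it; move z to the remainder.
  leading term 1: no divisor's leading term divides it; move -1 to the remainder.
  normal form = -x + z - 1.
The normal form is nonzero, so p ∉ I. Since p minus its normal form lies in I, I + (p) = I + (r) where r = -x + z - 1; decide whether this ideal is the whole ring.
Run Buchberger on G together with r (pairs among the g_i already reduce to 0 since G is a Gröbner basis):
g_1 = x^2 + x - y + z, LT = x^2.
g_2 = xy + y - z + 1, LT = xy.
g_3 = xz - z - 1, LT = xz.
g_4 = y^2 - x + y - z + 1, LT = y^2.
g_5 = yz + x + y - 1, LT = yz.
g_6 = z^2 - x + y - z + 1, LT = z^2.
r = -x + z - 1, LT = x.

S(g_1,r): lcm = x^2. S = xz - y + z.
  leading term xz: subtract (1)·g_3 from xz - y + z → -y - z + 1
  leading term y: no divisor's leading term divides it; move -y to the remainder.
  leading term z: no divisor's leading term divides it; move -z to the remainder.
  leading term 1: no divisor's leading term divides it; move 1 to the remainder.
  remainder -y - z + 1 ≠ 0; add m_8 = -y - z + 1 to the basis.

S(g_2,r): lcm = xy. S = yz - z + 1.
  leading term yz: subtract (1)·g_5 from yz - z + 1 → -x - y - z - 1
  leading term x: subtract (1)·r from -x - y - z - 1 → -y + z
  leading term y: subtract (1)·m_8 from -y + z → -z - 1
  leading term z: no divisor's leading term divides it; move -z to the remainder.
  leading term 1: no divisor's leading term divides it; move -1 to the remainder.
  remainder -z - 1 ≠ 0; add m_9 = -z - 1 to the basis.

S(g_3,r): lcm = xz. S = z^2 + z - 1.
  leading term z^2: subtract (1)·g_6 from z^2 + z - 1 → x - y - z + 1
  leading term x: subtract (-1)·r from x - y - z + 1 → -y
  leading term y: subtract (1)·m_8 from -y → z - 1
  leading term z: subtract (-1)·m_9 from z - 1 → 1
  leading term 1: no divisor's leading term divides it; move 1 to the remainder.
  remainder 1 ≠ 0; add m_10 = 1 to the basis.

The other S-polynomials (S(g_1,g_2), S(g_1,g_3), S(g_1,g_4), S(g_1,g_5), S(g_1,g_6), S(g_2,g_3), S(g_2,g_4), S(g_2,g_5), S(g_2,g_6), S(g_3,g_4), S(g_3,g_5), S(g_3,g_6), S(g_4,g_5), S(g_4,g_6), S(g_4,r), S(g_5,g_6), S(g_5,r), S(g_6,r), S(g_1,m_8), S(g_2,m_8), S(g_3,m_8), S(g_4,m_8), S(g_5,m_8), S(g_6,m_8), S(r,m_8), S(g_1,m_9), S(g_2,m_9), S(g_3,m_9), S(g_4,m_9), S(g_5,m_9), S(g_6,m_9), S(r,m_9), S(m_8,m_9), S(g_1,m_10), S(g_2,m_10), S(g_3,m_10), S(g_4,m_10), S(g_5,m_10), S(g_6,m_10), S(r,m_10), S(m_8,m_10), S(m_9,m_10)) all reduce to 0 modulo the current basis, so we have a Gröbner basis.
Inter-reduce: drop elements whose leading term is divisible by another's, tail-reduce, and make monic.
Reduced Gröbner basis: {1}.
The reduced Gröbner basis of I + (p) is {1}: the ideal is the whole ring, so the enlarged system has no common solution — adjoining p is inconsistent.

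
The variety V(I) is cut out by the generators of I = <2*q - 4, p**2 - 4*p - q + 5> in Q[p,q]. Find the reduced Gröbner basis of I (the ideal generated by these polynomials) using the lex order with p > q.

G = {p**2 - 4*p + 3, q - 2}

f_1 = 2*q - 4, LT = q.
f_2 = p**2 - 4*p - q + 5, LT = p**2.

The S-polynomials (S(f_1,f_2)) all reduce to 0 modulo the current basis, so we have a Gröbner basis.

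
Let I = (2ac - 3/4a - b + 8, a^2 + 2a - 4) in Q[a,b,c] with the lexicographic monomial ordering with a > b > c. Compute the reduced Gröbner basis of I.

G = {a^2 + 2a - 4, ab - 8a + 2b - 8c - 13, ac - 3/8a - 1/2b + 4, b^2 + 4bc - 35/2b - 16c^2 - 20c + 295/4}

f_1 = 2ac - 3/4a - b + 8, LT = ac.
f_2 = a^2 + 2a - 4, LT = a^2.

S(f_1,f_2): lcm = a^2c. S = -3/8a^2 - 1/2ab - 2ac + 4a + 4c.
  leading term a^2: subtract (-3/8)·f_2 from -3/8a^2 - 1/2ab - 2ac + 4a + 4c → -1/2ab - 2ac + 19/4a + 4c - 3/2
  leading term ab: no divisor's leading term divides it; move -1/2ab to the remainder.
  leading term ac: subtract (-1)·f_1 from -2ac + 19/4a + 4c - 3/2 → 4a - b + 4c + 13/2
  leading term a: no divisor's leading term divides it; move 4a to the remainder.
  leading term b: no divisor's leading term divides it; move -b to the remainder.
  leading term c: no divisor's leading term divides it; move 4c to the remainder.
  leading term 1: no divisor's leading term divides it; move 13/2 to the remainder.
  remainder -1/2ab + 4a - b + 4c + 13/2 ≠ 0; add g_3 = -1/2ab + 4a - b + 4c + 13/2 to the basis.

S(f_1,g_3): lcm = abc. S = -3/8ab + 8ac - 1/2b^2 - 2bc + 4b + 8c^2 + 13c.
  leading term ab: subtract (3/4)·g_3 from -3/8ab + 8ac - 1/2b^2 - 2bc + 4b + 8c^2 + 13c → 8ac - 3a - 1/2b^2 - 2bc + 19/4b + 8c^2 + 10c - 39/8
  leading term ac: subtract (4)·f_1 from 8ac - 3a - 1/2b^2 - 2bc + 19/4b + 8c^2 + 10c - 39/8 → -1/2b^2 - 2bc + 35/4b + 8c^2 + 10c - 295/8
  leading term b^2: no divisor's leading term divides it; move -1/2b^2 to the remainder.
  leading term bc: no divisor's leading term divides it; move -2bc to the remainder.
  leading term b: no divisor's leading term divides it; move 35/4b to the remainder.
  leading term c^2: no divisor's leading term divides it; move 8c^2 to the remainder.
  leading term c: no divisor's leading term divides it; move 10c to the remainder.
  leading term 1: no divisor's leading term divides it; move -295/8 to the remainder.
  remainder -1/2b^2 - 2bc + 35/4b + 8c^2 + 10c - 295/8 ≠ 0; add g_4 = -1/2b^2 - 2bc + 35/4b + 8c^2 + 10c - 295/8 to the basis.

The other S-polynomials (S(f_2,g_3), S(f_1,g_4), S(f_2,g_4), S(g_3,g_4)) all reduce to 0 modulo the current basis, so we have a Gröbner basis.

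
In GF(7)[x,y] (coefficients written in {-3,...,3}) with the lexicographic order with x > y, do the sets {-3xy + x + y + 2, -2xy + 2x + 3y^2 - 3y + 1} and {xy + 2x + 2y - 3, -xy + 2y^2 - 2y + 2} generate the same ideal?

No, the ideals differ.

Since reduced Gröbner bases are canonical representatives of ideals under a given ordering, it suffices to compute and compare them.
Buchberger on the first generating set:
f_1 = -3xy + x + y + 2, LT = xy.
f_2 = -2xy + 2x + 3y^2 - 3y + 1, LT = xy.

S(f_1,f_2): lcm = xy. S = 3x - 2y^2 - 3y + 1.
  leading term x: no divisor's leading term divides it; move 3x to the remainder.
  leading term y^2: no divisor's leading term divides it; move -2y^2 to the remainder.
  leading term y: no divisor's leading term divides it; move -3y to the remainder.
  leading term 1: no divisor's leading term divides it; move 1 to the remainder.
  remainder 3x - 2y^2 - 3y + 1 ≠ 0; add g_3 = 3x - 2y^2 - 3y + 1 to the basis.

S(f_1,g_3): lcm = xy. S = 2x + 3y^3 + y^2 - 3y - 3.
  leading term x: subtract (3)·g_3 from 2x + 3y^3 + y^2 - 3y - 3 → 3y^3 - y + 1
  leading term y^3: no divisor's leading term divides it; move 3y^3 to the remainder.
  leading term y: no divisor's leading term divides it; move -y to the remainder.
  leading term 1: no divisor's leading term divides it; move 1 to the remainder.
  remainder 3y^3 - y + 1 ≠ 0; add g_4 = 3y^3 - y + 1 to the basis.

The other S-polynomials (S(f_2,g_3), S(f_1,g_4), S(f_2,g_4), S(g_3,g_4)) all reduce to 0 modulo the current basis, so we have a Gröbner basis.
Inter-reduce: drop elements whose leading term is divisible by another's, tail-reduce, and make monic.
Reduced Gröbner basis: {x - 3y^2 - y - 2, y^3 + 2y - 2}.

Buchberger on the second generating set:
h_1 = xy + 2x + 2y - 3, LT = xy.
h_2 = -xy + 2y^2 - 2y + 2, LT = xy.

S(h_1,h_2): lcm = xy. S = 2x + 2y^2 - 1.
  leading term x: no divisor's leading term divides it; move 2x to the remainder.
  leading term y^2: no divisor's leading term divides it; move 2y^2 to the remainder.
  leading term 1: no divisor's leading term divides it; move -1 to the remainder.
  remainder 2x + 2y^2 - 1 ≠ 0; add k_3 = 2x + 2y^2 - 1 to the basis.

S(h_1,k_3): lcm = xy. S = 2x - y^3 - y - 3.
  leading term x: subtract (1)·k_3 from 2x - y^3 - y - 3 → -y^3 - 2y^2 - y - 2
  leading term y^3: no divisor's leading term divides it; move -y^3 to the remainder.
  leading term y^2: no divisor's leading term divides it; move -2y^2 to the remainder.
  leading term y: no divisor's leading term divides it; move -y to the remainder.
  leading term 1: no divisor's leading term divides it; move -2 to the remainder.
  remainder -y^3 - 2y^2 - y - 2 ≠ 0; add k_4 = -y^3 - 2y^2 - y - 2 to the basis.

The other S-polynomials (S(h_2,k_3), S(h_1,k_4), S(h_2,k_4), S(k_3,k_4)) all reduce to 0 modulo the current basis, so we have a Gröbner basis.
Inter-reduce: drop elements whose leading term is divisible by another's, tail-reduce, and make monic.
Reduced Gröbner basis: {x + y^2 + 3, y^3 + 2y^2 + y + 2}.

The bases are distinct; the ideals are different.
The choice of monomial ordering does not affect the verdict — as long as both bases are computed under the same ordering, their equality decides ideal equality.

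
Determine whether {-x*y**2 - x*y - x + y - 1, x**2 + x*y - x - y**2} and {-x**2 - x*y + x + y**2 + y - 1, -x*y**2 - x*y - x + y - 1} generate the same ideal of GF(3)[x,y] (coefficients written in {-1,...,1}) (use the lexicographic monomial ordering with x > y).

Equality of ideals is decidable: compute both reduced Gröbner bases (unique for the ordering) and check whether they agree.
Buchberger on the first generating set:
f_1 = -x*y**2 - x*y - x + y - 1, LT = x*y**2.
f_2 = x**2 + x*y - x - y**2, LT = x**2.

S(f_1,f_2): lcm = x**2*y**2. S = x**2*y + x**2 - x*y**3 + x*y**2 - x*y + x + y**4.
  leading term x**2*y: subtract (y)·f_2 from x**2*y + x**2 - x*y**3 + x*y**2 - x*y + x + y**4 → x**2 - x*y**3 + x + y**4 + y**3
  leading term x**2: subtract (1)·f_2 from x**2 - x*y**3 + x + y**4 + y**3 → -x*y**3 - x*y - x + y**4 + y**3 + y**2
  leading term x*y**3: subtract (y)·f_1 from -x*y**3 - x*y - x + y**4 + y**3 + y**2 → x*y**2 - x + y**4 + y**3 + y
  leading term x*y**2: subtract (-1)·f_1 from x*y**2 - x + y**4 + y**3 + y → -x*y + x + y**4 + y**3 - y - 1
  leading term x*y: no divisor's leading term divides it; move -x*y to the remainder.
  leading term x: no divisor's leading term divides it; move x to the remainder.
  leading term y**4: no divisor's leading term divides it; move y**4 to the remainder.
  leading term y**3: no divisor's leading term divides it; move y**3 to the remainder.
  leading term y: no divisor's leading term divides it; move -y to the remainder.
  leading term 1: no divisor's leading term divides it; move -1 to the remainder.
  remainder -x*y + x + y**4 + y**3 - y - 1 ≠ 0; add g_3 = -x*y + x + y**4 + y**3 - y - 1 to the basis.

S(f_1,g_3): lcm = x*y**2. S = -x*y + x + y**5 + y**4 - y**2 + y + 1.
  leading term x*y: subtract (1)·g_3 from -x*y + x + y**5 + y**4 - y**2 + y + 1 → y**5 - y**3 - y**2 - y - 1
  leading term y**5: no divisor's leading term divides it; move y**5 to the remainder.
  leading term y**3: no divisor's leading term divides it; move -y**3 to the remainder.
  leading term y**2: no divisor's leading term divides it; move -y**2 to the remainder.
  leading term y: no divisor's leading term divides it; move -y to the remainder.
  leading term 1: no divisor's leading term divides it; move -1 to the remainder.
  remainder y**5 - y**3 - y**2 - y - 1 ≠ 0; add g_4 = y**5 - y**3 - y**2 - y - 1 to the basis.

The other S-polynomials (S(f_2,g_3), S(f_1,g_4), S(f_2,g_4), S(g_3,g_4)) all reduce to 0 modulo the current basis, so we have a Gröbner basis.
Inter-reduce: drop elements whose leading term is divisible by another's, tail-reduce, and make monic.
Reduced Gröbner basis: {x**2 + y**4 + y**3 - y**2 - y - 1, x*y - x - y**4 - y**3 + y + 1, y**5 - y**3 - y**2 - y - 1}.

Buchberger on the second generating set:
h_1 = -x**2 - x*y + x + y**2 + y - 1, LT = x**2.
h_2 = -x*y**2 - x*y - x + y - 1, LT = x*y**2.

S(h_1,h_2): lcm = x**2*y**2. S = -x**2*y - x**2 + x*y**3 - x*y**2 + x*y - x - y**4 - y**3 + y**2.
  leading term x**2*y: subtract (y)·h_1 from -x**2*y - x**2 + x*y**3 - x*y**2 + x*y - x - y**4 - y**3 + y**2 → -x**2 + x*y**3 - x - y**4 + y**3 + y
  leading term x**2: subtract (1)·h_1 from -x**2 + x*y**3 - x - y**4 + y**3 + y → x*y**3 + x*y + x - y**4 + y**3 - y**2 + 1
  leading term x*y**3: subtract (-y)·h_2 from x*y**3 + x*y + x - y**4 + y**3 - y**2 + 1 → -x*y**2 + x - y**4 + y**3 - y + 1
  leading term x*y**2: subtract (1)·h_2 from -x*y**2 + x - y**4 + y**3 - y + 1 → x*y - x - y**4 + y**3 + y - 1
  leading term x*y: no divisor's leading term divides it; move x*y to the remainder.
  leading term x: no divisor's leading term divides it; move -x to the remainder.
  leading term y**4: no divisor's leading term divides it; move -y**4 to the remainder.
  leading term y**3: no divisor's leading term divides it; move y**3 to the remainder.
  leading term y: no divisor's leading term divides it; move y to the remainder.
  leading term 1: no divisor's leading term divides it; move -1 to the remainder.
  remainder x*y - x - y**4 + y**3 + y - 1 ≠ 0; add k_3 = x*y - x - y**4 + y**3 + y - 1 to the basis.

S(h_2,k_3): lcm = x*y**2. S = -x*y + x + y**5 - y**4 - y**2 + 1.
  leading term x*y: subtract (-1)·k_3 from -x*y + x + y**5 - y**4 - y**2 + 1 → y**5 + y**4 + y**3 - y**2 + y
  leading term y**5: no divisor's leading term divides it; move y**5 to the remainder.
  leading term y**4: no divisor's leading term divides it; move y**4 to the remainder.
  leading term y**3: no divisor's leading term divides it; move y**3 to the remainder.
  leading term y**2: no divisor's leading term divides it; move -y**2 to the remainder.
  leading term y: no divisor's leading term divides it; move y to the remainder.
  remainder y**5 + y**4 + y**3 - y**2 + y ≠ 0; add k_4 = y**5 + y**4 + y**3 - y**2 + y to the basis.

The other S-polynomials (S(h_1,k_3), S(h_1,k_4), S(h_2,k_4), S(k_3,k_4)) all reduce to 0 modulo the current basis, so we have a Gröbner basis.
Inter-reduce: drop elements whose leading term is divisible by another's, tail-reduce, and make monic.
Reduced Gröbner basis: {x**2 + y**4 - y**3 - y**2 + y - 1, x*y - x - y**4 + y**3 + y - 1, y**5 + y**4 + y**3 - y**2 + y}.

Since the reduced bases disagree, the two ideals are not the same.

No, the ideals differ.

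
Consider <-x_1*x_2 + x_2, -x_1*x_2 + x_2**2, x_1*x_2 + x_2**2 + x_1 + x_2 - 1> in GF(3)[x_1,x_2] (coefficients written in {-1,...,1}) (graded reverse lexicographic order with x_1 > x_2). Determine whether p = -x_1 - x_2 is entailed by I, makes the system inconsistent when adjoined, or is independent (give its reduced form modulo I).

First compute the reduced Gröbner basis of I by Buchberger's algorithm.
f_1 = -x_1*x_2 + x_2, LT = x_1*x_2.
f_2 = -x_1*x_2 + x_2**2, LT = x_1*x_2.
f_3 = x_1*x_2 + x_2**2 + x_1 + x_2 - 1, LT = x_1*x_2.

S(f_1,f_2): lcm = x_1*x_2. S = x_2**2 - x_2.
  leading term x_2**2: no divisor's leading term divides it; move x_2**2 to the remainder.
  leading term x_2: no divisor's leading term divides it; move -x_2 to the remainder.
  remainder x_2**2 - x_2 ≠ 0; add h_4 = x_2**2 - x_2 to the basis.

S(f_1,f_3): lcm = x_1*x_2. S = -x_2**2 - x_1 + x_2 + 1.
  leading term x_2**2: subtract (-1)·h_4 from -x_2**2 - x_1 + x_2 + 1 → -x_1 + 1
  leading term x_1: no divisor's leading term divides it; move -x_1 to the remainder.
  leading term 1: no divisor's leading term divides it; move 1 to the remainder.
  remainder -x_1 + 1 ≠ 0; add h_5 = -x_1 + 1 to the basis.

The other S-polynomials (S(f_2,f_3), S(f_1,h_4), S(f_2,h_4), S(f_3,h_4), S(f_1,h_5), S(f_2,h_5), S(f_3,h_5), S(h_4,h_5)) all reduce to 0 modulo the current basis, so we have a Gröbner basis.
Inter-reduce: drop elements whose leading term is divisible by another's, tail-reduce, and make monic.
Reduced Gröbner basis: {x_2**2 - x_2, x_1 - 1}.
Label its elements g_1 = x_2**2 - x_2, g_2 = x_1 - 1.

Reduce p = -x_1 - x_2 modulo G:
  leading term x_1: subtract (-1)·g_2 from -x_1 - x_2 → -x_2 - 1
  leading term x_2: no divisor's leading term divides it; move -x_2 to the remainder.
  leading term 1: no divisor's leading term divides it; move -1 to the remainder.
  normal form = -x_2 - 1.
The normal form is nonzero, so p ∉ I. Since p minus its normal form lies in I, I + (p) = I + (r) where r = -x_2 - 1; decide whether this ideal is the whole ring.
Run Buchberger on G together with r (pairs among the g_i already reduce to 0 since G is a Gröbner basis):
g_1 = x_2**2 - x_2, LT = x_2**2.
g_2 = x_1 - 1, LT = x_1.
r = -x_2 - 1, LT = x_2.

S(g_1,r): lcm = x_2**2. S = x_2.
  leading term x_2: subtract (-1)·r from x_2 → -1
  leading term 1: no divisor's leading term divides it; move -1 to the remainder.
  remainder -1 ≠ 0; add m_4 = -1 to the basis.

The other S-polynomials (S(g_1,g_2), S(g_2,r), S(g_1,m_4), S(g_2,m_4), S(r,m_4)) all reduce to 0 modulo the current basis, so we have a Gröbner basis.
Inter-reduce: drop elements whose leading term is divisible by another's, tail-reduce, and make monic.
Reduced Gröbner basis: {1}.
The reduced Gröbner basis of I + (p) is {1}: the ideal is the whole ring, so the enlarged system has no common solution — adjoining p is inconsistent.

The remainder on division by a Gröbner basis is unique — it is the normal form.

Adjoining -x_1 - x_2 makes the ideal the whole ring: the system is inconsistent.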